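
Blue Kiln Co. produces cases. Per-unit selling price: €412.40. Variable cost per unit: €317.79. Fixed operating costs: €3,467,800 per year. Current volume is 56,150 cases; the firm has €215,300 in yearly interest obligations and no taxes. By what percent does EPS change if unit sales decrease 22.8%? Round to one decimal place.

At 56,150 units, contribution = 56,150 × €94.61 = €5,312,351.50.
EBIT = €5,312,351.50 − €3,467,800 = €1,844,551.50.
After interest of €215,300.00, pre-tax earnings = €1,629,251.50.
Degree of combined leverage = contribution ÷ (EBIT − I) = €5,312,351.50 ÷ €1,629,251.50 = 3.2606.
EPS therefore changes by 3.2606 × (-22.8%) = -74.3%.

-74.3%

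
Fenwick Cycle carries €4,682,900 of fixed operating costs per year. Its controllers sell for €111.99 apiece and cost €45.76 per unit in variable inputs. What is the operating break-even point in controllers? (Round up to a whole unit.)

70,707 controllers

Each unit contributes €111.99 − €45.76 = €66.23.
Break-even Q = €4,682,900 / €66.23 = 70,706.63 → 70,707 controllers.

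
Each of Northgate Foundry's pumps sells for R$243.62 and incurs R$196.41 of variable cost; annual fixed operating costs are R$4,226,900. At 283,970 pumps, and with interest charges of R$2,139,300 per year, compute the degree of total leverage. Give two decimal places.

At 283,970 units, contribution = 283,970 × R$47.21 = R$13,406,223.70.
EBIT = R$13,406,223.70 − R$4,226,900 = R$9,179,323.70. Interest = R$2,139,300.00.
DOL = R$13,406,223.70 ÷ R$9,179,323.70 = 1.4605; DFL = R$9,179,323.70 ÷ R$7,040,023.70 = 1.3039.
Combined leverage = 1.4605 × 1.3039 = 1.9043.

1.90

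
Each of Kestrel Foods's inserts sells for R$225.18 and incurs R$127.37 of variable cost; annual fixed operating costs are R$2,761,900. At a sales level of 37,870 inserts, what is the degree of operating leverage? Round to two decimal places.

Contribution at this volume is 37,870 × R$97.81 = R$3,704,064.70.
Subtracting fixed costs: EBIT = R$3,704,064.70 − R$2,761,900 = R$942,164.70.
Degree of operating leverage = R$3,704,064.70 / R$942,164.70 = 3.9314.

3.93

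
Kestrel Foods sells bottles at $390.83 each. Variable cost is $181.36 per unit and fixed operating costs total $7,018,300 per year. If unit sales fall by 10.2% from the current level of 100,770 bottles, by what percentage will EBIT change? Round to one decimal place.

-15.3%

At 100,770 units, contribution = 100,770 × $209.47 = $21,108,291.90.
Operating income = contribution − fixed costs = $21,108,291.90 − $7,018,300 = $14,089,991.90.
DOL = contribution ÷ EBIT = $21,108,291.90 ÷ $14,089,991.90 = 1.4981.
%ΔEBIT = DOL × %ΔSales = 1.4981 × -10.2% = -15.3%.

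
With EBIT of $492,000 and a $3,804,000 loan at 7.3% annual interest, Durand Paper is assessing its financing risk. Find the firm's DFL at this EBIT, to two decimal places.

Interest = $277,692.00.
Degree of financial leverage = EBIT / (EBIT − interest) = $492,000 / $214,308.00 = 2.2958.

2.30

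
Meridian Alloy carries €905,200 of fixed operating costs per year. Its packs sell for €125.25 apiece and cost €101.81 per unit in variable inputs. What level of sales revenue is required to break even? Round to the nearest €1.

Contribution margin per unit = €125.25 − €101.81 = €23.44, a CM ratio of €23.44 ÷ €125.25 = 0.1871.
Break-even sales = FC ÷ CM ratio = €905,200 × €125.25 / €23.44 = €4,836,873.

€4,836,873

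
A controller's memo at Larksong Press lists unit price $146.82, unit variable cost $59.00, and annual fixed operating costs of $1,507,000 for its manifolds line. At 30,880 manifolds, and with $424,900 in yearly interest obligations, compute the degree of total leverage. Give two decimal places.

At 30,880 units, contribution = 30,880 × $87.82 = $2,711,881.60.
EBIT = $2,711,881.60 − $1,507,000 = $1,204,881.60. Interest = $424,900.00, so EBIT − I = $779,981.60.
DCL = contribution ÷ (EBIT − I) = $2,711,881.60 ÷ $779,981.60 = 3.4769.

3.48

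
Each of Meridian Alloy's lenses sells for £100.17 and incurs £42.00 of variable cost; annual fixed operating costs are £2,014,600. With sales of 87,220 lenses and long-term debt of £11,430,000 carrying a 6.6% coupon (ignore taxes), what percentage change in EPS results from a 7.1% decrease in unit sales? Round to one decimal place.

Total contribution margin = 87,220 × £58.17 = £5,073,587.40.
EBIT = £5,073,587.40 − £2,014,600 = £3,058,987.40.
After interest of £754,380.00, pre-tax earnings = £2,304,607.40.
DCL = total CM / (EBIT − I) = £5,073,587.40 / £2,304,607.40 = 2.2015.
%ΔEPS = DCL × %ΔSales = 2.2015 × -7.1% = -15.6%.

-15.6%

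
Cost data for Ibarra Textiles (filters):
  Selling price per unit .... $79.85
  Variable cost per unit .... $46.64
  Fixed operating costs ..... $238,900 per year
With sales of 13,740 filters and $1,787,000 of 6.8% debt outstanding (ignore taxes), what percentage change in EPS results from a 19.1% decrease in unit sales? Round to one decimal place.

-90.9%

Contribution at this volume is 13,740 × $33.21 = $456,305.40.
Operating income = contribution − fixed costs = $456,305.40 − $238,900 = $217,405.40.
After interest of $121,516.00, pre-tax earnings = $95,889.40.
DCL = total CM / (EBIT − I) = $456,305.40 / $95,889.40 = 4.7587.
EPS therefore changes by 4.7587 × (-19.1%) = -90.9%.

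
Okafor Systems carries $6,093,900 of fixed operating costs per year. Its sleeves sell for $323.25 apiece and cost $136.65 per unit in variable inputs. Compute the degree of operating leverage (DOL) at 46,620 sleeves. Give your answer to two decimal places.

Total contribution margin = 46,620 × $186.60 = $8,699,292.00.
Subtracting fixed costs: EBIT = $8,699,292.00 − $6,093,900 = $2,605,392.00.
So DOL = total CM / EBIT = $8,699,292.00 / $2,605,392.00 = 3.3390.

3.34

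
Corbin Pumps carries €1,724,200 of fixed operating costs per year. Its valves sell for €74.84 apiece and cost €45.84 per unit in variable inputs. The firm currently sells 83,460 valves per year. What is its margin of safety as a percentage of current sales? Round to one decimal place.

Unit CM = price − variable cost = €74.84 − €45.84 = €29.00. Break-even units = €1,724,200 ÷ €29.00 = 59,455.17; break-even revenue = 59,455.17 × €74.84 = €4,449,625.10.
Current sales = 83,460 × €74.84 = €6,246,146.40.
Margin of safety = (€6,246,146.40 − €4,449,625.10) ÷ €6,246,146.40 = 28.8%.

28.8%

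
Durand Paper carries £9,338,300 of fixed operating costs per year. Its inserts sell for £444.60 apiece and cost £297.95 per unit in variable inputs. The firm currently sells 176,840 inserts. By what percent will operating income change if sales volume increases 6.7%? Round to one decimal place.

At 176,840 units, contribution = 176,840 × £146.65 = £25,933,586.00.
Subtracting fixed costs: EBIT = £25,933,586.00 − £9,338,300 = £16,595,286.00.
DOL = contribution ÷ EBIT = £25,933,586.00 ÷ £16,595,286.00 = 1.5627.
So EBIT moves 1.5627 × (+6.7%) = +10.5%.

+10.5%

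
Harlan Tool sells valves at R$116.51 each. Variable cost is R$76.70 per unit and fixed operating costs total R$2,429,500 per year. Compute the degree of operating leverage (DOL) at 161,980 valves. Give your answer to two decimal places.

1.60

Contribution at this volume is 161,980 × R$39.81 = R$6,448,423.80.
EBIT = R$6,448,423.80 − R$2,429,500 = R$4,018,923.80.
Degree of operating leverage = R$6,448,423.80 / R$4,018,923.80 = 1.6045.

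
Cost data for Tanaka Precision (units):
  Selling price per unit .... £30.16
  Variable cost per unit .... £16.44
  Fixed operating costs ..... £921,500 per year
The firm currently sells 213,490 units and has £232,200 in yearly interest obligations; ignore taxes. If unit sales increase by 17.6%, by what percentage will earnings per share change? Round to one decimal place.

Total contribution margin = 213,490 × £13.72 = £2,929,082.80.
EBIT = £2,929,082.80 − £921,500 = £2,007,582.80.
Interest = £232,200.00, so EBIT − I = £1,775,382.80.
DCL = total CM / (EBIT − I) = £2,929,082.80 / £1,775,382.80 = 1.6498.
EPS therefore changes by 1.6498 × (+17.6%) = +29.0%.

+29.0%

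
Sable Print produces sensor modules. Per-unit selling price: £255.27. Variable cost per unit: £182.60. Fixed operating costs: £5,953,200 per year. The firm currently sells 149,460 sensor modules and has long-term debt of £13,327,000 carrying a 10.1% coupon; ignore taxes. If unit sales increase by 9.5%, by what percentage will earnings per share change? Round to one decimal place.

Contribution at this volume is 149,460 × £72.67 = £10,861,258.20.
EBIT = £10,861,258.20 − £5,953,200 = £4,908,058.20.
Interest = £1,346,027.00, so EBIT − I = £3,562,031.20.
Degree of combined leverage = contribution ÷ (EBIT − I) = £10,861,258.20 ÷ £3,562,031.20 = 3.0492.
EPS therefore changes by 3.0492 × (+9.5%) = +29.0%.

+29.0%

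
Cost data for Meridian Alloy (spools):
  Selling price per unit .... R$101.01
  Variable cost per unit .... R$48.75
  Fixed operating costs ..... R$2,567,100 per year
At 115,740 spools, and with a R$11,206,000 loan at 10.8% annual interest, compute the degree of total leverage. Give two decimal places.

2.66

At 115,740 units, contribution = 115,740 × R$52.26 = R$6,048,572.40.
Operating income = contribution − fixed costs = R$6,048,572.40 − R$2,567,100 = R$3,481,472.40. Interest = R$1,210,248.00, so EBIT − I = R$2,271,224.40.
DCL = contribution ÷ (EBIT − I) = R$6,048,572.40 ÷ R$2,271,224.40 = 2.6631.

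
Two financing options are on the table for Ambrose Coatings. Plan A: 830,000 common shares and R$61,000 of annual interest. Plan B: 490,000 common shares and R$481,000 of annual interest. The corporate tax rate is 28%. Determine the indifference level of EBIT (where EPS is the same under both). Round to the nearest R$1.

R$1,086,294

Set EPS_A = EPS_B: (EBIT − R$61,000)(1 − 0.28) ÷ 830,000 = (EBIT − R$481,000)(1 − 0.28) ÷ 490,000.
The (1 − t) factor cancels: (EBIT − 61,000) × 490,000 = (EBIT − 481,000) × 830,000.
Solving, EBIT = (481,000·830,000 − 61,000·490,000) / (830,000 − 490,000) = 369,340,000,000 / 340,000 = 1,086,294.12.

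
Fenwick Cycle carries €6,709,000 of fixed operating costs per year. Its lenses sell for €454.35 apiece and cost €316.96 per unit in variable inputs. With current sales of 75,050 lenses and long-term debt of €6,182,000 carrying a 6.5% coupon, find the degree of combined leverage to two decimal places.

At 75,050 units, contribution = 75,050 × €137.39 = €10,311,119.50.
Operating income = contribution − fixed costs = €10,311,119.50 − €6,709,000 = €3,602,119.50. Interest = €401,830.00.
DOL = €10,311,119.50 ÷ €3,602,119.50 = 2.8625; DFL = €3,602,119.50 ÷ €3,200,289.50 = 1.1256.
DCL = DOL × DFL = 2.8625 × 1.1256 = 3.2220.

3.22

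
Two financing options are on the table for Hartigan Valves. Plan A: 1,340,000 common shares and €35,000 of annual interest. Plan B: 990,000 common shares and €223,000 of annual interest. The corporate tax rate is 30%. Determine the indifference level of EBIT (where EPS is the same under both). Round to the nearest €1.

At indifference, (EBIT − 35,000)(1 − t)/1,340,000 = (EBIT − 223,000)(1 − t)/990,000.
The (1 − t) factor cancels: (EBIT − 35,000) × 990,000 = (EBIT − 223,000) × 1,340,000.
Solving, EBIT = (223,000·1,340,000 − 35,000·990,000) / (1,340,000 − 990,000) = 264,170,000,000 / 350,000 = 754,771.43.

€754,771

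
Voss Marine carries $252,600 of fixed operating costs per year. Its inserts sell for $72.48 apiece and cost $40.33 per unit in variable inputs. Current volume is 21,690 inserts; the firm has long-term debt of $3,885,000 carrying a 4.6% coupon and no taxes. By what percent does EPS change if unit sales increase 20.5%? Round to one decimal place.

Total contribution margin = 21,690 × $32.15 = $697,333.50.
Operating income = contribution − fixed costs = $697,333.50 − $252,600 = $444,733.50.
After interest of $178,710.00, pre-tax earnings = $266,023.50.
DCL = total CM / (EBIT − I) = $697,333.50 / $266,023.50 = 2.6213.
EPS therefore changes by 2.6213 × (+20.5%) = +53.7%.

+53.7%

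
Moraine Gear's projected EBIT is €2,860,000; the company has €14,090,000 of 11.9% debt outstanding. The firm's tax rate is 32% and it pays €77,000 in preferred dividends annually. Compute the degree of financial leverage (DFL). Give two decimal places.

Interest = €1,676,710.00.
Preferred dividends grossed up pre-tax: €77,000 / (1 − 0.32) = €113,235.29.
DFL = EBIT ÷ [EBIT − I − D_p/(1−t)] = €2,860,000 ÷ [€2,860,000 − €1,676,710.00 − €113,235.29] = €2,860,000 ÷ €1,070,054.71 = 2.6728.

2.67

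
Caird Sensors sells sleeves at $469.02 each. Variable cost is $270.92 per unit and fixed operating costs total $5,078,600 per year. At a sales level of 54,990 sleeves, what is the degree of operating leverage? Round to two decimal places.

Total contribution margin = 54,990 × $198.10 = $10,893,519.00.
EBIT = $10,893,519.00 − $5,078,600 = $5,814,919.00.
So DOL = total CM / EBIT = $10,893,519.00 / $5,814,919.00 = 1.8734.

1.87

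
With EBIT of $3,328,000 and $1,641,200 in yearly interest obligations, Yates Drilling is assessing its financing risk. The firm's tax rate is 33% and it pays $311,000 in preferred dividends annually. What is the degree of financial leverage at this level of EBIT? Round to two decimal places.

Interest = $1,641,200.00.
Pre-tax preferred-dividend burden = $311,000 ÷ (1 − 0.33) = $464,179.10.
DFL = EBIT ÷ [EBIT − I − D_p/(1−t)] = $3,328,000 ÷ [$3,328,000 − $1,641,200.00 − $464,179.10] = $3,328,000 ÷ $1,222,620.90 = 2.7220.

2.72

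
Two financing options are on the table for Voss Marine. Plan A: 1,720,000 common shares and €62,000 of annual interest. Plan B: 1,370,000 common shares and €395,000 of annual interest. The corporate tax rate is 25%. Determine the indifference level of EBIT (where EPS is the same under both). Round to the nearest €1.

At indifference, (EBIT − 62,000)(1 − t)/1,720,000 = (EBIT − 395,000)(1 − t)/1,370,000.
Cancelling (1 − t) and cross-multiplying: 1,370,000·(EBIT − 62,000) = 1,720,000·(EBIT − 395,000).
Solving, EBIT = (395,000·1,720,000 − 62,000·1,370,000) / (1,720,000 − 1,370,000) = 594,460,000,000 / 350,000 = 1,698,457.14.

€1,698,457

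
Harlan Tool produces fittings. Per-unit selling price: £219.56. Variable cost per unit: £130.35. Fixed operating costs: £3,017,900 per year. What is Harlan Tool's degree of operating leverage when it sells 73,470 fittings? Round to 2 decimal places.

1.85

Total contribution margin = 73,470 × £89.21 = £6,554,258.70.
EBIT = £6,554,258.70 − £3,017,900 = £3,536,358.70.
Degree of operating leverage = £6,554,258.70 / £3,536,358.70 = 1.8534.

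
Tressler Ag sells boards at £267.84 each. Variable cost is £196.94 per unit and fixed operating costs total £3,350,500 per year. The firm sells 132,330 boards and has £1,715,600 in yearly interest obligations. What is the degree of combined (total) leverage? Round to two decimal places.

2.17

At 132,330 units, contribution = 132,330 × £70.90 = £9,382,197.00.
Operating income = contribution − fixed costs = £9,382,197.00 − £3,350,500 = £6,031,697.00. Interest = £1,715,600.00, so EBIT − I = £4,316,097.00.
DCL = contribution ÷ (EBIT − I) = £9,382,197.00 ÷ £4,316,097.00 = 2.1738.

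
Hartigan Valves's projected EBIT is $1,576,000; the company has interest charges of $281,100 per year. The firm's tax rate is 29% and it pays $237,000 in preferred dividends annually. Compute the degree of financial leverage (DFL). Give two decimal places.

Annual interest charges come to $281,100.00.
Preferred dividends grossed up pre-tax: $237,000 / (1 − 0.29) = $333,802.82.
DFL = EBIT ÷ [EBIT − I − D_p/(1−t)] = $1,576,000 ÷ [$1,576,000 − $281,100.00 − $333,802.82] = $1,576,000 ÷ $961,097.18 = 1.6398.

1.64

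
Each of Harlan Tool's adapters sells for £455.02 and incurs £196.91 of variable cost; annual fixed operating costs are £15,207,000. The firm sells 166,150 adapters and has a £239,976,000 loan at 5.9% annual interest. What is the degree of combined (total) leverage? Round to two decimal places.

3.17

Total contribution margin = 166,150 × £258.11 = £42,884,976.50.
Operating income = contribution − fixed costs = £42,884,976.50 − £15,207,000 = £27,677,976.50. Interest = £14,158,584.00, so EBIT − I = £13,519,392.50.
DCL = contribution ÷ (EBIT − I) = £42,884,976.50 ÷ £13,519,392.50 = 3.1721.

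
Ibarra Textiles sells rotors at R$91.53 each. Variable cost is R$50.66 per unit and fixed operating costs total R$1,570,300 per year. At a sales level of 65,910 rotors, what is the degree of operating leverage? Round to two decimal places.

2.40

At 65,910 units, contribution = 65,910 × R$40.87 = R$2,693,741.70.
Operating income = contribution − fixed costs = R$2,693,741.70 − R$1,570,300 = R$1,123,441.70.
DOL = contribution ÷ EBIT = R$2,693,741.70 ÷ R$1,123,441.70 = 2.3978.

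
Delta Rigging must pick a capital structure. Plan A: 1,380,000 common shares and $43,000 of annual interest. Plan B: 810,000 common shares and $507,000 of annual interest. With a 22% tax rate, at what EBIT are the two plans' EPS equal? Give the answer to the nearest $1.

$1,166,368

At indifference, (EBIT − 43,000)(1 − t)/1,380,000 = (EBIT − 507,000)(1 − t)/810,000.
The (1 − t) factor cancels: (EBIT − 43,000) × 810,000 = (EBIT − 507,000) × 1,380,000.
Solving, EBIT = (507,000·1,380,000 − 43,000·810,000) / (1,380,000 − 810,000) = 664,830,000,000 / 570,000 = 1,166,368.42.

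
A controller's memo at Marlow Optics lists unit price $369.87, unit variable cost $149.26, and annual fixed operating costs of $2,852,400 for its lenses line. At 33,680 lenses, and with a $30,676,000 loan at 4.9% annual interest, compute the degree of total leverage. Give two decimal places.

Contribution at this volume is 33,680 × $220.61 = $7,430,144.80.
Subtracting fixed costs: EBIT = $7,430,144.80 − $2,852,400 = $4,577,744.80. Interest = $1,503,124.00, so EBIT − I = $3,074,620.80.
DCL = contribution ÷ (EBIT − I) = $7,430,144.80 ÷ $3,074,620.80 = 2.4166.

2.42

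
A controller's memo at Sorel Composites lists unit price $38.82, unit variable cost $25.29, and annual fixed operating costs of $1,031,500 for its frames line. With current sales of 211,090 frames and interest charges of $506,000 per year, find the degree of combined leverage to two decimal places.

2.17

At 211,090 units, contribution = 211,090 × $13.53 = $2,856,047.70.
Operating income = contribution − fixed costs = $2,856,047.70 − $1,031,500 = $1,824,547.70. Interest = $506,000.00, so EBIT − I = $1,318,547.70.
Degree of total leverage = total CM / (EBIT − interest) = $2,856,047.70 / $1,318,547.70 = 2.1661.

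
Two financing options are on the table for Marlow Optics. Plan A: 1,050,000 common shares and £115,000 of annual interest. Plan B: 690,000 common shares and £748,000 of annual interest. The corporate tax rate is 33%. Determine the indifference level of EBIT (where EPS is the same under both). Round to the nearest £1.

At indifference, (EBIT − 115,000)(1 − t)/1,050,000 = (EBIT − 748,000)(1 − t)/690,000.
The (1 − t) factor cancels: (EBIT − 115,000) × 690,000 = (EBIT − 748,000) × 1,050,000.
EBIT × (1,050,000 − 690,000) = 748,000 × 1,050,000 − 115,000 × 690,000 = 706,050,000,000, so EBIT = 706,050,000,000 ÷ 360,000 = 1,961,250.00.

£1,961,250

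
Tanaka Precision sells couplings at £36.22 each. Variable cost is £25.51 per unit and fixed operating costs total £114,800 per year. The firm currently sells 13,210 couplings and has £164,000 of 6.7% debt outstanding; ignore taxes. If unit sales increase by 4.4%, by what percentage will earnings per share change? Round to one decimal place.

+39.7%

Total contribution margin = 13,210 × £10.71 = £141,479.10.
Operating income = contribution − fixed costs = £141,479.10 − £114,800 = £26,679.10.
Interest = £10,988.00, so EBIT − I = £15,691.10.
DCL = total CM / (EBIT − I) = £141,479.10 / £15,691.10 = 9.0165.
%ΔEPS = DCL × %ΔSales = 9.0165 × +4.4% = +39.7%.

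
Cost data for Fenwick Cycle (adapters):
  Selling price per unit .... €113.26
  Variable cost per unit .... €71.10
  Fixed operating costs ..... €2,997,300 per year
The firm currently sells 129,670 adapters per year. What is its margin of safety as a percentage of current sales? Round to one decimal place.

Unit CM = price − variable cost = €113.26 − €71.10 = €42.16. Break-even units = €2,997,300 ÷ €42.16 = 71,093.45; break-even revenue = 71,093.45 × €113.26 = €8,052,044.54.
Current sales = 129,670 × €113.26 = €14,686,424.20.
Margin of safety = (€14,686,424.20 − €8,052,044.54) ÷ €14,686,424.20 = 45.2%.

45.2%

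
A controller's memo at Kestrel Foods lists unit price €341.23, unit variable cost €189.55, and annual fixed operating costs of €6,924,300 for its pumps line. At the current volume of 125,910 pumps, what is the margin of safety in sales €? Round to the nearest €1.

€27,386,877

Unit CM = price − variable cost = €341.23 − €189.55 = €151.68. Break-even units = €6,924,300 ÷ €151.68 = 45,650.71; break-even revenue = 45,650.71 × €341.23 = €15,577,392.46.
Actual sales revenue = 125,910 × €341.23 = €42,964,269.30.
Margin of safety = €42,964,269.30 − €15,577,392.46 = €27,386,877.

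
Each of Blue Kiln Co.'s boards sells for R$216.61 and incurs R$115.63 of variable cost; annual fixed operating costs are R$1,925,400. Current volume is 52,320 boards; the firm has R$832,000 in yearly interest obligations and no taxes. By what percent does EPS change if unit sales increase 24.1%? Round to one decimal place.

+50.4%

At 52,320 units, contribution = 52,320 × R$100.98 = R$5,283,273.60.
Subtracting fixed costs: EBIT = R$5,283,273.60 − R$1,925,400 = R$3,357,873.60.
After interest of R$832,000.00, pre-tax earnings = R$2,525,873.60.
DCL = total CM / (EBIT − I) = R$5,283,273.60 / R$2,525,873.60 = 2.0917.
EPS therefore changes by 2.0917 × (+24.1%) = +50.4%.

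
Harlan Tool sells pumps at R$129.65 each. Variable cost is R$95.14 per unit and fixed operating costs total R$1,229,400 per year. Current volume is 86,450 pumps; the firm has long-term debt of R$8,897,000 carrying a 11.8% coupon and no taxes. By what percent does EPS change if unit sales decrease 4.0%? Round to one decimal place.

-16.9%

Contribution at this volume is 86,450 × R$34.51 = R$2,983,389.50.
Subtracting fixed costs: EBIT = R$2,983,389.50 − R$1,229,400 = R$1,753,989.50.
After interest of R$1,049,846.00, pre-tax earnings = R$704,143.50.
DCL = total CM / (EBIT − I) = R$2,983,389.50 / R$704,143.50 = 4.2369.
EPS therefore changes by 4.2369 × (-4.0%) = -16.9%.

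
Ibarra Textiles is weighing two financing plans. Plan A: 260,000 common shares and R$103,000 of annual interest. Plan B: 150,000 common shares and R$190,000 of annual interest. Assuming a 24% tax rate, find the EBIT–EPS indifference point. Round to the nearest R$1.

Set EPS_A = EPS_B: (EBIT − R$103,000)(1 − 0.24) ÷ 260,000 = (EBIT − R$190,000)(1 − 0.24) ÷ 150,000.
The (1 − t) factor cancels: (EBIT − 103,000) × 150,000 = (EBIT − 190,000) × 260,000.
EBIT × (260,000 − 150,000) = 190,000 × 260,000 − 103,000 × 150,000 = 33,950,000,000, so EBIT = 33,950,000,000 ÷ 110,000 = 308,636.36.

R$308,636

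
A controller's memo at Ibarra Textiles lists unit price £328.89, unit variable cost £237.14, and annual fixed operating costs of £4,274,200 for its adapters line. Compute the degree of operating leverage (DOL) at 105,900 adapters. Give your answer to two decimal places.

1.79

Contribution at this volume is 105,900 × £91.75 = £9,716,325.00.
EBIT = £9,716,325.00 − £4,274,200 = £5,442,125.00.
So DOL = total CM / EBIT = £9,716,325.00 / £5,442,125.00 = 1.7854.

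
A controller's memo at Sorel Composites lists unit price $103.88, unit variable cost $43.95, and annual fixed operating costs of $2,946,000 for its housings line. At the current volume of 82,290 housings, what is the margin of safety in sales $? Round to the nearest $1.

$3,441,820

Each unit contributes $103.88 − $43.95 = $59.93. Break-even units = $2,946,000 ÷ $59.93 = 49,157.35; break-even revenue = 49,157.35 × $103.88 = $5,106,465.54.
Actual sales revenue = 82,290 × $103.88 = $8,548,285.20.
Margin of safety = $8,548,285.20 − $5,106,465.54 = $3,441,820.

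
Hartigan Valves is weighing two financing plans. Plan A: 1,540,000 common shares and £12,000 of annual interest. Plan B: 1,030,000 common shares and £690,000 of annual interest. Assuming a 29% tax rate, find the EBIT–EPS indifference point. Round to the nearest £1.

£2,059,294

At indifference, (EBIT − 12,000)(1 − t)/1,540,000 = (EBIT − 690,000)(1 − t)/1,030,000.
Cancelling (1 − t) and cross-multiplying: 1,030,000·(EBIT − 12,000) = 1,540,000·(EBIT − 690,000).
EBIT × (1,540,000 − 1,030,000) = 690,000 × 1,540,000 − 12,000 × 1,030,000 = 1,050,240,000,000, so EBIT = 1,050,240,000,000 ÷ 510,000 = 2,059,294.12.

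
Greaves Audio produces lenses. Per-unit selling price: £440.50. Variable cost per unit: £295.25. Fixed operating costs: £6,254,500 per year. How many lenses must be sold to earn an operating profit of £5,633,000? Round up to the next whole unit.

81,842 lenses

Unit CM = price − variable cost = £440.50 − £295.25 = £145.25.
Units = (FC + target) / CM = (£6,254,500 + £5,633,000) / £145.25 = 81,841.65, so 81,842 lenses.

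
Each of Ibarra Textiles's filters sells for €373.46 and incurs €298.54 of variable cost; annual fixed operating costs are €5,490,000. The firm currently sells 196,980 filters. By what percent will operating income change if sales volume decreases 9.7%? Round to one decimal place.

Contribution at this volume is 196,980 × €74.92 = €14,757,741.60.
EBIT = €14,757,741.60 − €5,490,000 = €9,267,741.60.
So DOL = total CM / EBIT = €14,757,741.60 / €9,267,741.60 = 1.5924.
So EBIT moves 1.5924 × (-9.7%) = -15.4%.

-15.4%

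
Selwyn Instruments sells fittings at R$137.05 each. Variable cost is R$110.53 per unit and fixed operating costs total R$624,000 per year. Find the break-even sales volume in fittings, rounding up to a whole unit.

Contribution margin per unit = R$137.05 − R$110.53 = R$26.52.
Units to break even: R$624,000 ÷ R$26.52 = 23,529.41, rounded up to 23,530.

23,530 fittings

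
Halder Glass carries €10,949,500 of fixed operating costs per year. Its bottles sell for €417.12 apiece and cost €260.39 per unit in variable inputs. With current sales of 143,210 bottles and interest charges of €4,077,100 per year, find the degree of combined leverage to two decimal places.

3.03

At 143,210 units, contribution = 143,210 × €156.73 = €22,445,303.30.
EBIT = €22,445,303.30 − €10,949,500 = €11,495,803.30. Interest = €4,077,100.00.
DOL = €22,445,303.30 ÷ €11,495,803.30 = 1.9525; DFL = €11,495,803.30 ÷ €7,418,703.30 = 1.5496.
Combined leverage = 1.9525 × 1.5496 = 3.0256.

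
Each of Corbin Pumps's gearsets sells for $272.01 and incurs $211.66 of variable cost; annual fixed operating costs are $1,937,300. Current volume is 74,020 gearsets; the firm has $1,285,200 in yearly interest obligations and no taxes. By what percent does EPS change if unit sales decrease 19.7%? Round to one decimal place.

Contribution at this volume is 74,020 × $60.35 = $4,467,107.00.
Subtracting fixed costs: EBIT = $4,467,107.00 − $1,937,300 = $2,529,807.00.
Interest = $1,285,200.00, so EBIT − I = $1,244,607.00.
Degree of combined leverage = contribution ÷ (EBIT − I) = $4,467,107.00 ÷ $1,244,607.00 = 3.5892.
EPS therefore changes by 3.5892 × (-19.7%) = -70.7%.

-70.7%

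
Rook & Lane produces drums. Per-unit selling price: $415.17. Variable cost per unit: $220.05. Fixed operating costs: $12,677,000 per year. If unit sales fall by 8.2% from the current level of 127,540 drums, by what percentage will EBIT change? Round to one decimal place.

-16.7%

Contribution at this volume is 127,540 × $195.12 = $24,885,604.80.
Operating income = contribution − fixed costs = $24,885,604.80 − $12,677,000 = $12,208,604.80.
So DOL = total CM / EBIT = $24,885,604.80 / $12,208,604.80 = 2.0384.
%ΔEBIT = DOL × %ΔSales = 2.0384 × -8.2% = -16.7%.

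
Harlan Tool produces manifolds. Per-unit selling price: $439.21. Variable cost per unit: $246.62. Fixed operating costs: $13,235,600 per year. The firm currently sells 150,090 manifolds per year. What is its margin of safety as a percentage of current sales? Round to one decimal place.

Each unit contributes $439.21 − $246.62 = $192.59. Break-even units = $13,235,600 ÷ $192.59 = 68,724.23; break-even revenue = 68,724.23 × $439.21 = $30,184,370.30.
Current sales = 150,090 × $439.21 = $65,921,028.90.
Margin of safety = ($65,921,028.90 − $30,184,370.30) ÷ $65,921,028.90 = 54.2%.

54.2%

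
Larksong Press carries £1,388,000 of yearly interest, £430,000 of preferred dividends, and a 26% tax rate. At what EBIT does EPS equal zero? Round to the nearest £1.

Preferred dividends are paid after tax, so their pre-tax equivalent is £430,000 ÷ (1 − 0.26) = £581,081.08.
Financial break-even EBIT = interest + D_p ÷ (1 − t) = £1,388,000 + £581,081.08 = £1,969,081.08.

£1,969,081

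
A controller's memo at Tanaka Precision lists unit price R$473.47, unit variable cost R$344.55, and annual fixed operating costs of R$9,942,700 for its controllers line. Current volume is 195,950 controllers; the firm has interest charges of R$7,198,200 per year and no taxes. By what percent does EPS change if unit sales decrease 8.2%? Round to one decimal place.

Contribution at this volume is 195,950 × R$128.92 = R$25,261,874.00.
Operating income = contribution − fixed costs = R$25,261,874.00 − R$9,942,700 = R$15,319,174.00.
After interest of R$7,198,200.00, pre-tax earnings = R$8,120,974.00.
Degree of combined leverage = contribution ÷ (EBIT − I) = R$25,261,874.00 ÷ R$8,120,974.00 = 3.1107.
EPS therefore changes by 3.1107 × (-8.2%) = -25.5%.

-25.5%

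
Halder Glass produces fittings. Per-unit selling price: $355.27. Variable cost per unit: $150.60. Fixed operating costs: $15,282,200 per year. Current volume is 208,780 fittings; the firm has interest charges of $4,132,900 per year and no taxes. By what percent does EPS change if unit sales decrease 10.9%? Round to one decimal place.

Total contribution margin = 208,780 × $204.67 = $42,731,002.60.
Subtracting fixed costs: EBIT = $42,731,002.60 − $15,282,200 = $27,448,802.60.
Interest = $4,132,900.00, so EBIT − I = $23,315,902.60.
Degree of combined leverage = contribution ÷ (EBIT − I) = $42,731,002.60 ÷ $23,315,902.60 = 1.8327.
%ΔEPS = DCL × %ΔSales = 1.8327 × -10.9% = -20.0%.

-20.0%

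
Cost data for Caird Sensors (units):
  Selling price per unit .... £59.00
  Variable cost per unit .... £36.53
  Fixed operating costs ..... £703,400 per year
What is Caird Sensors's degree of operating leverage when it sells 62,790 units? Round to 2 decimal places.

1.99

Contribution at this volume is 62,790 × £22.47 = £1,410,891.30.
Operating income = contribution − fixed costs = £1,410,891.30 − £703,400 = £707,491.30.
So DOL = total CM / EBIT = £1,410,891.30 / £707,491.30 = 1.9942.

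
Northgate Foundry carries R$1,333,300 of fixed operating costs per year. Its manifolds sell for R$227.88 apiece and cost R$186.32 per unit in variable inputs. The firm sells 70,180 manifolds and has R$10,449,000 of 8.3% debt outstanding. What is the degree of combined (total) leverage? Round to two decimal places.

4.07

At 70,180 units, contribution = 70,180 × R$41.56 = R$2,916,680.80.
EBIT = R$2,916,680.80 − R$1,333,300 = R$1,583,380.80. Interest = R$867,267.00, so EBIT − I = R$716,113.80.
Degree of total leverage = total CM / (EBIT − interest) = R$2,916,680.80 / R$716,113.80 = 4.0729.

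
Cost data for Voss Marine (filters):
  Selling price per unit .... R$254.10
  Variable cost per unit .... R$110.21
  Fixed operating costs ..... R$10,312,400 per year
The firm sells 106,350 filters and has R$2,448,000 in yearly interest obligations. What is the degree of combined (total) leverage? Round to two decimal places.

At 106,350 units, contribution = 106,350 × R$143.89 = R$15,302,701.50.
Operating income = contribution − fixed costs = R$15,302,701.50 − R$10,312,400 = R$4,990,301.50. Interest = R$2,448,000.00, so EBIT − I = R$2,542,301.50.
Degree of total leverage = total CM / (EBIT − interest) = R$15,302,701.50 / R$2,542,301.50 = 6.0192.

6.02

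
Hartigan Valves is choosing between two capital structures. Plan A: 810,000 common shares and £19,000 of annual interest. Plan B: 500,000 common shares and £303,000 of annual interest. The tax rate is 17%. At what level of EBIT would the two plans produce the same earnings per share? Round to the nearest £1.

Set EPS_A = EPS_B: (EBIT − £19,000)(1 − 0.17) ÷ 810,000 = (EBIT − £303,000)(1 − 0.17) ÷ 500,000.
Cancelling (1 − t) and cross-multiplying: 500,000·(EBIT − 19,000) = 810,000·(EBIT − 303,000).
Solving, EBIT = (303,000·810,000 − 19,000·500,000) / (810,000 − 500,000) = 235,930,000,000 / 310,000 = 761,064.52.

£761,065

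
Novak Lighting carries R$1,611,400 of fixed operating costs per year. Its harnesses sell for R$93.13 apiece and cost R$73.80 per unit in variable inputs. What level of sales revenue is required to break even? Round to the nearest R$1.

CM per unit = R$93.13 − R$73.80 = R$19.33; CM ratio = R$19.33 / R$93.13 = 0.2076.
Break-even sales = FC ÷ CM ratio = R$1,611,400 × R$93.13 / R$19.33 = R$7,763,563.

R$7,763,563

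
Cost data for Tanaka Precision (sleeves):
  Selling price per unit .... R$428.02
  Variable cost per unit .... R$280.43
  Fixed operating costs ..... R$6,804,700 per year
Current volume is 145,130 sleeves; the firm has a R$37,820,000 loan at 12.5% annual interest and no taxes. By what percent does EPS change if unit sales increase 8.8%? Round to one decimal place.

Total contribution margin = 145,130 × R$147.59 = R$21,419,736.70.
EBIT = R$21,419,736.70 − R$6,804,700 = R$14,615,036.70.
After interest of R$4,727,500.00, pre-tax earnings = R$9,887,536.70.
Degree of combined leverage = contribution ÷ (EBIT − I) = R$21,419,736.70 ÷ R$9,887,536.70 = 2.1663.
%ΔEPS = DCL × %ΔSales = 2.1663 × +8.8% = +19.1%.

+19.1%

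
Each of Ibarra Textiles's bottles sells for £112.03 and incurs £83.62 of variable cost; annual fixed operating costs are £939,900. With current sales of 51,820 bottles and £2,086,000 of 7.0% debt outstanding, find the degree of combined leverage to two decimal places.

3.81

Total contribution margin = 51,820 × £28.41 = £1,472,206.20.
Subtracting fixed costs: EBIT = £1,472,206.20 − £939,900 = £532,306.20. Interest = £146,020.00.
DOL = £1,472,206.20 ÷ £532,306.20 = 2.7657; DFL = £532,306.20 ÷ £386,286.20 = 1.3780.
Combined leverage = 2.7657 × 1.3780 = 3.8111.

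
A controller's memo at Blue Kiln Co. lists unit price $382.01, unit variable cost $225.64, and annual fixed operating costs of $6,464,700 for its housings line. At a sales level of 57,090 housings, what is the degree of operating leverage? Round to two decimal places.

3.63

Total contribution margin = 57,090 × $156.37 = $8,927,163.30.
Operating income = contribution − fixed costs = $8,927,163.30 − $6,464,700 = $2,462,463.30.
DOL = contribution ÷ EBIT = $8,927,163.30 ÷ $2,462,463.30 = 3.6253.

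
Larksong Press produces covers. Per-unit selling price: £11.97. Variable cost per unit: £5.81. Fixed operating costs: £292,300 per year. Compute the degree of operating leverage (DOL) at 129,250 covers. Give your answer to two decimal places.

Total contribution margin = 129,250 × £6.16 = £796,180.00.
EBIT = £796,180.00 − £292,300 = £503,880.00.
Degree of operating leverage = £796,180.00 / £503,880.00 = 1.5801.

1.58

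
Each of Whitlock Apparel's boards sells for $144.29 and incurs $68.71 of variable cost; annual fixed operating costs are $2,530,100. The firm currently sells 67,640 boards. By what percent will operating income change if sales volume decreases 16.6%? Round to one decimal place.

-32.9%

Contribution at this volume is 67,640 × $75.58 = $5,112,231.20.
EBIT = $5,112,231.20 − $2,530,100 = $2,582,131.20.
Degree of operating leverage = $5,112,231.20 / $2,582,131.20 = 1.9798.
Operating income changes by 1.9798 × -16.6% = -32.9%.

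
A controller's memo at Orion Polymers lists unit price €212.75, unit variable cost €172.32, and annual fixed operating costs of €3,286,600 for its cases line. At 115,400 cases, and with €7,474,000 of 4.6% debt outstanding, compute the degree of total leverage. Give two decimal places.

Contribution at this volume is 115,400 × €40.43 = €4,665,622.00.
Subtracting fixed costs: EBIT = €4,665,622.00 − €3,286,600 = €1,379,022.00. Interest = €343,804.00, so EBIT − I = €1,035,218.00.
Degree of total leverage = total CM / (EBIT − interest) = €4,665,622.00 / €1,035,218.00 = 4.5069.

4.51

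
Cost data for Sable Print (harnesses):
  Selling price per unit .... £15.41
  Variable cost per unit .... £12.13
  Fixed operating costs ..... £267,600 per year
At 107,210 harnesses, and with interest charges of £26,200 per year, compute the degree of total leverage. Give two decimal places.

At 107,210 units, contribution = 107,210 × £3.28 = £351,648.80.
EBIT = £351,648.80 − £267,600 = £84,048.80. Interest = £26,200.00.
DOL = £351,648.80 ÷ £84,048.80 = 4.1839; DFL = £84,048.80 ÷ £57,848.80 = 1.4529.
Combined leverage = 4.1839 × 1.4529 = 6.0788.

6.08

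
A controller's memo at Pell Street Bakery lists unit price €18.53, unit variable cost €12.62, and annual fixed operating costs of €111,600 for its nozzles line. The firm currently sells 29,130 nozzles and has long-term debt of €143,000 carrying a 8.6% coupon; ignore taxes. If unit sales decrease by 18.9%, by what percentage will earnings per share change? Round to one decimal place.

At 29,130 units, contribution = 29,130 × €5.91 = €172,158.30.
Operating income = contribution − fixed costs = €172,158.30 − €111,600 = €60,558.30.
Interest = €12,298.00, so EBIT − I = €48,260.30.
Degree of combined leverage = contribution ÷ (EBIT − I) = €172,158.30 ÷ €48,260.30 = 3.5673.
EPS therefore changes by 3.5673 × (-18.9%) = -67.4%.

-67.4%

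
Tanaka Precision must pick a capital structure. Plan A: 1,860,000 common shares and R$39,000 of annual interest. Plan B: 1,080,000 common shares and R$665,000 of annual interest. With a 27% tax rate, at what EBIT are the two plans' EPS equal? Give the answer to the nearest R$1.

At indifference, (EBIT − 39,000)(1 − t)/1,860,000 = (EBIT − 665,000)(1 − t)/1,080,000.
The (1 − t) factor cancels: (EBIT − 39,000) × 1,080,000 = (EBIT − 665,000) × 1,860,000.
EBIT × (1,860,000 − 1,080,000) = 665,000 × 1,860,000 − 39,000 × 1,080,000 = 1,194,780,000,000, so EBIT = 1,194,780,000,000 ÷ 780,000 = 1,531,769.23.

R$1,531,769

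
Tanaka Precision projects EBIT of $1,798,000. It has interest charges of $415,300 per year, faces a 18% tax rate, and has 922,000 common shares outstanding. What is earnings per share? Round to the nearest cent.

$1.23

Pre-tax income = $1,798,000 − $415,300.00 = $1,382,700.00.
Net income = $1,382,700.00 × (1 − 0.18) = $1,133,814.00.
Per share: $1,133,814.00 / 922,000 shares = $1.23.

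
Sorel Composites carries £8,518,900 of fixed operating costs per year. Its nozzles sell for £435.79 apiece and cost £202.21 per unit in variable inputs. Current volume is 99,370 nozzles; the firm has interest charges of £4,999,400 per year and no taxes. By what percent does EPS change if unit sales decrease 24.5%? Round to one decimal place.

-58.7%

Contribution at this volume is 99,370 × £233.58 = £23,210,844.60.
Subtracting fixed costs: EBIT = £23,210,844.60 − £8,518,900 = £14,691,944.60.
Interest = £4,999,400.00, so EBIT − I = £9,692,544.60.
Degree of combined leverage = contribution ÷ (EBIT − I) = £23,210,844.60 ÷ £9,692,544.60 = 2.3947.
%ΔEPS = DCL × %ΔSales = 2.3947 × -24.5% = -58.7%.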